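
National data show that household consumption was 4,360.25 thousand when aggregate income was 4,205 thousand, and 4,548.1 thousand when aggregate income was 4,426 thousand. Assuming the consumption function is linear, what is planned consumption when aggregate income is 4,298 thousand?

C = 4439.3

MPC = (4548.1 − 4360.25)/(4426 − 4205) = 187.85/221 = 0.85
a = 4360.25 − 0.85(4205) = 4360.25 − 3574.25 = 786
C = 786 + 0.85(4298) = 786 + 3653.3 = 4439.3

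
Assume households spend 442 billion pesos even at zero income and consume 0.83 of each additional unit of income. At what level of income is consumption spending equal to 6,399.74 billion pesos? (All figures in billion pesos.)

442 + 0.83Y = 6399.74
0.83Y = 5957.74, so Y = 5957.74/0.83 = 7178

Y = 7178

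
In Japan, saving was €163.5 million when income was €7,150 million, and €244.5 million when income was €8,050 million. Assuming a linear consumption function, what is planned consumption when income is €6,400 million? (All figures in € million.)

C = 6304

MPS = ΔS/ΔY = (244.5 − 163.5)/(8050 − 7150) = 81/900 = 0.09
MPC = 1 − MPS = 0.91
Autonomous saving = 163.5 − 0.09(7150) = -480, so a = 480
C = 480 + 0.91(6400) = 480 + 5824 = 6304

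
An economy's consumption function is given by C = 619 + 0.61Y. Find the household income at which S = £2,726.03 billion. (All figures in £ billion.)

Y = 8577

S = Y − C = -619 + 0.39Y
-619 + 0.39Y = 2726.03, so 0.39Y = 3345.03 and Y = 8577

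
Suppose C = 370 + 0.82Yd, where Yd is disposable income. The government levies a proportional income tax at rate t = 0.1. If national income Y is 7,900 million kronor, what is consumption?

C = 6200.2

Yd = (1 − 0.1)(7900) = 0.9(7900) = 7110
C = 370 + 0.82(7110) = 370 + 5830.2 = 6200.2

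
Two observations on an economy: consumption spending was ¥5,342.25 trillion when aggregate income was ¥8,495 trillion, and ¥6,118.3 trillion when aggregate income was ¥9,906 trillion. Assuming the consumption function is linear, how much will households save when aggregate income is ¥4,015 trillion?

S = 1136.75

MPC = (6118.3 − 5342.25)/(9906 − 8495) = 776.05/1411 = 0.55
a = 5342.25 − 0.55(8495) = 5342.25 − 4672.25 = 670
C = 670 + 0.55(4015) = 2878.25
S = 4015 − 2878.25 = 1136.75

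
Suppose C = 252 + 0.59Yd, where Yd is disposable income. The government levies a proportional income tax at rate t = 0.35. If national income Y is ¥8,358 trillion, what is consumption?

C = 3457.293

Yd = (1 − 0.35)(8358) = 0.65(8358) = 5432.7
C = 252 + 0.59(5432.7) = 252 + 3205.293 = 3457.293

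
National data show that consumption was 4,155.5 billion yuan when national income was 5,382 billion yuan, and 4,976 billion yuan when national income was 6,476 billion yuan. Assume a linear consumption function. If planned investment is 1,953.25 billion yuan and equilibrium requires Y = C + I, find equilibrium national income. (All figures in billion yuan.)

Y = 8289

MPC = (4976 − 4155.5)/(6476 − 5382) = 820.5/1094 = 0.75
a = 4155.5 − 0.75(5382) = 119
Equilibrium: Y = 119 + 0.75Y + 1953.25
0.25Y = 2072.25, so Y = 2072.25/0.25 = 8289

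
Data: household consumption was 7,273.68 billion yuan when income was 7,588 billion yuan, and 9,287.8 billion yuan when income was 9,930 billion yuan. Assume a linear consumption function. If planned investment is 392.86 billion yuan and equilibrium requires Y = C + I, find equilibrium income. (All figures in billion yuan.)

Y = 8149

MPC = (9287.8 − 7273.68)/(9930 − 7588) = 2014.12/2342 = 0.86
a = 7273.68 − 0.86(7588) = 748
Equilibrium: Y = 748 + 0.86Y + 392.86
0.14Y = 1140.86, so Y = 1140.86/0.14 = 8149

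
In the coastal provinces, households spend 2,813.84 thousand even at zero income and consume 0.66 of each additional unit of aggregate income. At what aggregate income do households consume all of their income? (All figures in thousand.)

Y = 8276

At break-even, C = Y: 2813.84 + 0.66Y = Y
0.34Y = 2813.84, so Y = 2813.84/0.34 = 8276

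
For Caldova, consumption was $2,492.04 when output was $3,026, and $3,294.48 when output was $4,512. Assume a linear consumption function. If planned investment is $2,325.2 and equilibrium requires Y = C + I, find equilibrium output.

Y = 6920

MPC = (3294.48 − 2492.04)/(4512 − 3026) = 802.44/1486 = 0.54
a = 2492.04 − 0.54(3026) = 858
Equilibrium: Y = 858 + 0.54Y + 2325.2
0.46Y = 3183.2, so Y = 3183.2/0.46 = 6920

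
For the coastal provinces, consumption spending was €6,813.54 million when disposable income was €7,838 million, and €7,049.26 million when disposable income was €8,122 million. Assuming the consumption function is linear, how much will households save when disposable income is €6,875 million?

MPC = (7049.26 − 6813.54)/(8122 − 7838) = 235.72/284 = 0.83
a = 6813.54 − 0.83(7838) = 6813.54 − 6505.54 = 308
C = 308 + 0.83(6875) = 6014.25
S = 6875 − 6014.25 = 860.75

S = 860.75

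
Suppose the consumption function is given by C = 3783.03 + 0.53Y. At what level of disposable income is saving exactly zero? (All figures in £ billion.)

At break-even, C = Y: 3783.03 + 0.53Y = Y
0.47Y = 3783.03, so Y = 3783.03/0.47 = 8049

Y = 8049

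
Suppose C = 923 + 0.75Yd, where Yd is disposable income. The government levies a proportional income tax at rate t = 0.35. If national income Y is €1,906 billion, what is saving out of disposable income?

Yd = (1 − 0.35)(1906) = 0.65(1906) = 1238.9
C = 923 + 0.75(1238.9) = 923 + 929.175 = 1852.175
S = Yd − C = 1238.9 − 1852.175 = -613.275

S = -613.275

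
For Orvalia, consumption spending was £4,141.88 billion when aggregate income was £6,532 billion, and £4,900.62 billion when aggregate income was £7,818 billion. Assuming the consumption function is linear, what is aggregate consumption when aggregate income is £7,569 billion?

C = 4753.71

MPC = (4900.62 − 4141.88)/(7818 − 6532) = 758.74/1286 = 0.59
a = 4141.88 − 0.59(6532) = 4141.88 − 3853.88 = 288
C = 288 + 0.59(7569) = 288 + 4465.71 = 4753.71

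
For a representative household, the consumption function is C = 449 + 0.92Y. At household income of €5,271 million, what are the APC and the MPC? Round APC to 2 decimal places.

APC = 1.01; MPC = 0.92

MPC = 0.92 (the slope of the consumption function)
C = 449 + 0.92(5271) = 5298.32, so APC = 5298.32/5271 = 1.01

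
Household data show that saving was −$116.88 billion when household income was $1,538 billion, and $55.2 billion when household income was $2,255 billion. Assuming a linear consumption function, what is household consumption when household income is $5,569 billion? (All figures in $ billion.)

MPS = ΔS/ΔY = (55.2 − (-116.88))/(2255 − 1538) = 172.08/717 = 0.24
MPC = 1 − MPS = 0.76
Autonomous saving = -116.88 − 0.24(1538) = -486, so a = 486
C = 486 + 0.76(5569) = 486 + 4232.44 = 4718.44

C = 4718.44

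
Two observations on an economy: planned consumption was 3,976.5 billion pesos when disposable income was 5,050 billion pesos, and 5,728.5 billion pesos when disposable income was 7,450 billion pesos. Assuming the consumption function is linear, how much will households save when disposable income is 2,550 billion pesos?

S = 398.5

MPC = (5728.5 − 3976.5)/(7450 − 5050) = 1752/2400 = 0.73
a = 3976.5 − 0.73(5050) = 3976.5 − 3686.5 = 290
C = 290 + 0.73(2550) = 2151.5
S = 2550 − 2151.5 = 398.5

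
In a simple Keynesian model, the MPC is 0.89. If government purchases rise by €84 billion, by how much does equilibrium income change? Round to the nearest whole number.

ΔY ≈ 764

The multiplier is 1/(1 − MPC) = 1/0.11.
ΔY = 84/0.11 = 763.64 ≈ 764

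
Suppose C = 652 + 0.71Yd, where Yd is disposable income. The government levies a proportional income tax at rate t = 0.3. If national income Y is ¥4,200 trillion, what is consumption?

Yd = (1 − 0.3)(4200) = 0.7(4200) = 2940
C = 652 + 0.71(2940) = 652 + 2087.4 = 2739.4

C = 2739.4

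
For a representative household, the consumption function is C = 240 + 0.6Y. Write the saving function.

S = -240 + 0.4Y

S = Y − C = Y − (240 + 0.6Y) = -240 + (1 − 0.6)Y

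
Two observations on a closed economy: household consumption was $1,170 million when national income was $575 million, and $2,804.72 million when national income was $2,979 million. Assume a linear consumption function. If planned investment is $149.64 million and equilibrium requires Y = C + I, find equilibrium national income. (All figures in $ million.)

MPC = (2804.72 − 1170)/(2979 − 575) = 1634.72/2404 = 0.68
a = 1170 − 0.68(575) = 779
Equilibrium: Y = 779 + 0.68Y + 149.64
0.32Y = 928.64, so Y = 928.64/0.32 = 2902

Y = 2902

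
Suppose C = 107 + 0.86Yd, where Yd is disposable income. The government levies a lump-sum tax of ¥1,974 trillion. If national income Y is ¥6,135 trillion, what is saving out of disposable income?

S = 475.54

Yd = Y − T = 6135 − 1974 = 4161
C = 107 + 0.86(4161) = 107 + 3578.46 = 3685.46
S = Yd − C = 4161 − 3685.46 = 475.54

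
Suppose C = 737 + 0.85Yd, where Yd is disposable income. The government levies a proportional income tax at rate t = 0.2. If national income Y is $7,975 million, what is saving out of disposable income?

S = 220

Yd = (1 − 0.2)(7975) = 0.8(7975) = 6380
C = 737 + 0.85(6380) = 737 + 5423 = 6160
S = Yd − C = 6380 − 6160 = 220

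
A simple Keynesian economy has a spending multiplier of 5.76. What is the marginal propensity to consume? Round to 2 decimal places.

MPC = 0.83

k = 1/(1 − MPC), so 1 − MPC = 1/k = 1/5.76 = 0.1736
MPC = 1 − 0.1736 = 0.83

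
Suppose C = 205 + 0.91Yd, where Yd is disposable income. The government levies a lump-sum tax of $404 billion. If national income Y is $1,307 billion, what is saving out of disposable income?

S = -123.73

Yd = Y − T = 1307 − 404 = 903
C = 205 + 0.91(903) = 205 + 821.73 = 1026.73
S = Yd − C = 903 − 1026.73 = -123.73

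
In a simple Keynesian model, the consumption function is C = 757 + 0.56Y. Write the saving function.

S = -757 + 0.44Y

S = Y − C = Y − (757 + 0.56Y) = -757 + (1 − 0.56)Y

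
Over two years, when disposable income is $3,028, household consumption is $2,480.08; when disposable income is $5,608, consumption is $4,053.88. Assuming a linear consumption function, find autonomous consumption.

MPC = ΔC/ΔY = (4053.88 − 2480.08)/(5608 − 3028) = 1573.8/2580 = 0.61
a = C − MPC·Y = 2480.08 − 0.61(3028) = 2480.08 − 1847.08 = 633

a = 633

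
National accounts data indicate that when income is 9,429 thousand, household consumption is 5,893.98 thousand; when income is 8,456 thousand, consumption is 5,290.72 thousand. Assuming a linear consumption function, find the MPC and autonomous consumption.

MPC = 0.62; a = 48

MPC = ΔC/ΔY = (5893.98 − 5290.72)/(9429 − 8456) = 603.26/973 = 0.62
a = C − MPC·Y = 5290.72 − 0.62(8456) = 5290.72 − 5242.72 = 48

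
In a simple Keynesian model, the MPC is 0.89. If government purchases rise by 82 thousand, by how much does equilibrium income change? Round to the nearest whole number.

ΔY ≈ 745

The multiplier is 1/(1 − MPC) = 1/0.11.
ΔY = 82/0.11 = 745.45 ≈ 745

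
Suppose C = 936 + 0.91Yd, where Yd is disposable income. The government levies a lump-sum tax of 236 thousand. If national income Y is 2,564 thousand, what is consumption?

C = 3054.48

Yd = Y − T = 2564 − 236 = 2328
C = 936 + 0.91(2328) = 936 + 2118.48 = 3054.48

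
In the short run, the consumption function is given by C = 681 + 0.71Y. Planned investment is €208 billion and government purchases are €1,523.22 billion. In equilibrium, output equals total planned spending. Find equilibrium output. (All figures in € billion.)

Y = C + I + G = 681 + 0.71Y + 208 + 1523.22
Y − 0.71Y = 2412.22
0.29Y = 2412.22, so Y = 2412.22/0.29 = 8318

Y = 8318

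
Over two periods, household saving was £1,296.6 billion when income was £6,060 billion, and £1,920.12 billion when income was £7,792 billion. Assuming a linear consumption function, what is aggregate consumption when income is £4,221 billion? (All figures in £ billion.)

C = 3586.44

MPS = ΔS/ΔY = (1920.12 − 1296.6)/(7792 − 6060) = 623.52/1732 = 0.36
MPC = 1 − MPS = 0.64
Autonomous saving = 1296.6 − 0.36(6060) = -885, so a = 885
C = 885 + 0.64(4221) = 885 + 2701.44 = 3586.44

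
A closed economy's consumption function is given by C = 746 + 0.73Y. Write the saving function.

S = Y − C = Y − (746 + 0.73Y) = -746 + (1 − 0.73)Y

S = -746 + 0.27Y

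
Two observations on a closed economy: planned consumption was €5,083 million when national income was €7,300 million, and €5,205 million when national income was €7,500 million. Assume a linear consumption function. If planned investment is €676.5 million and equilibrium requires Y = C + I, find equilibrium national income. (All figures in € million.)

Y = 3350

MPC = (5205 − 5083)/(7500 − 7300) = 122/200 = 0.61
a = 5083 − 0.61(7300) = 630
Equilibrium: Y = 630 + 0.61Y + 676.5
0.39Y = 1306.5, so Y = 1306.5/0.39 = 3350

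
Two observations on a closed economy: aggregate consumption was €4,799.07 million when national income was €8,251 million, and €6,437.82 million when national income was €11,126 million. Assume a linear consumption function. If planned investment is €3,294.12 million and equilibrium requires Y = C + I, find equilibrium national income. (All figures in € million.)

MPC = (6437.82 − 4799.07)/(11126 − 8251) = 1638.75/2875 = 0.57
a = 4799.07 − 0.57(8251) = 96
Equilibrium: Y = 96 + 0.57Y + 3294.12
0.43Y = 3390.12, so Y = 3390.12/0.43 = 7884

Y = 7884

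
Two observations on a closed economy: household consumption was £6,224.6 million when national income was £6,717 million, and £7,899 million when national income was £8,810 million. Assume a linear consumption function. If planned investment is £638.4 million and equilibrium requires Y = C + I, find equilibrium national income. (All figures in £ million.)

MPC = (7899 − 6224.6)/(8810 − 6717) = 1674.4/2093 = 0.8
a = 6224.6 − 0.8(6717) = 851
Equilibrium: Y = 851 + 0.8Y + 638.4
0.2Y = 1489.4, so Y = 1489.4/0.2 = 7447

Y = 7447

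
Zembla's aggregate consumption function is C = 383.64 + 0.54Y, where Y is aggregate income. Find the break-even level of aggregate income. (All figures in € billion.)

At break-even, C = Y: 383.64 + 0.54Y = Y
0.46Y = 383.64, so Y = 383.64/0.46 = 834

Y = 834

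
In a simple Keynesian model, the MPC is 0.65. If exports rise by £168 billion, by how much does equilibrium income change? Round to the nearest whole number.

The multiplier is 1/(1 − MPC) = 1/0.35.
ΔY = 168/0.35 = 480.00 ≈ 480

ΔY ≈ 480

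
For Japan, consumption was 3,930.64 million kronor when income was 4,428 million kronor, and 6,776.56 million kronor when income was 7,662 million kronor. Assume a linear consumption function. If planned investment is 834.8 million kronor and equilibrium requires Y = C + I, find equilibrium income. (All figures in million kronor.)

Y = 7240

MPC = (6776.56 − 3930.64)/(7662 − 4428) = 2845.92/3234 = 0.88
a = 3930.64 − 0.88(4428) = 34
Equilibrium: Y = 34 + 0.88Y + 834.8
0.12Y = 868.8, so Y = 868.8/0.12 = 7240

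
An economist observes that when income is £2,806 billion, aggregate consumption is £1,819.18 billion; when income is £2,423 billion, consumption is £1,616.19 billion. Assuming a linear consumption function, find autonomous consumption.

a = 332

MPC = ΔC/ΔY = (1819.18 − 1616.19)/(2806 − 2423) = 202.99/383 = 0.53
a = C − MPC·Y = 1616.19 − 0.53(2423) = 1616.19 − 1284.19 = 332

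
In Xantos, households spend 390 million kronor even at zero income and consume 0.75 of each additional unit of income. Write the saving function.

S = -390 + 0.25Y

S = Y − C = Y − (390 + 0.75Y) = -390 + (1 − 0.75)Y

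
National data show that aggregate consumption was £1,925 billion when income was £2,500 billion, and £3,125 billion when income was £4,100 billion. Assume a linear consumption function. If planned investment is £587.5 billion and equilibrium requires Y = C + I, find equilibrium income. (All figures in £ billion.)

MPC = (3125 − 1925)/(4100 − 2500) = 1200/1600 = 0.75
a = 1925 − 0.75(2500) = 50
Equilibrium: Y = 50 + 0.75Y + 587.5
0.25Y = 637.5, so Y = 637.5/0.25 = 2550

Y = 2550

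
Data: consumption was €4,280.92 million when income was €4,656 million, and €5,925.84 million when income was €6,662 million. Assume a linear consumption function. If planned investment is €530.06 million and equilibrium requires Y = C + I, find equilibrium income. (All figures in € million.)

Y = 5517

MPC = (5925.84 − 4280.92)/(6662 − 4656) = 1644.92/2006 = 0.82
a = 4280.92 − 0.82(4656) = 463
Equilibrium: Y = 463 + 0.82Y + 530.06
0.18Y = 993.06, so Y = 993.06/0.18 = 5517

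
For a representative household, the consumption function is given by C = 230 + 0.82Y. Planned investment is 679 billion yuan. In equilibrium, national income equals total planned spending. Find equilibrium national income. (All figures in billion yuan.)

Y = 5050

Y = C + I = 230 + 0.82Y + 679
Y − 0.82Y = 909
0.18Y = 909, so Y = 909/0.18 = 5050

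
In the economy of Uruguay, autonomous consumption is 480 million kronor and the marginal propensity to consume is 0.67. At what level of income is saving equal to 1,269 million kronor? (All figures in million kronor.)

Y = 5300

S = Y − C = -480 + 0.33Y
-480 + 0.33Y = 1269, so 0.33Y = 1749 and Y = 5300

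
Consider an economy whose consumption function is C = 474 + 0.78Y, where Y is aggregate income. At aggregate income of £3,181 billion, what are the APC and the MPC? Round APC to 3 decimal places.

MPC = 0.78 (the slope of the consumption function)
C = 474 + 0.78(3181) = 2955.18, so APC = 2955.18/3181 = 0.929

APC = 0.929; MPC = 0.78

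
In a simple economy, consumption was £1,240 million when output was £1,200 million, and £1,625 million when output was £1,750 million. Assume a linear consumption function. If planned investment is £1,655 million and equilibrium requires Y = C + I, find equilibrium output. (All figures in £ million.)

MPC = (1625 − 1240)/(1750 − 1200) = 385/550 = 0.7
a = 1240 − 0.7(1200) = 400
Equilibrium: Y = 400 + 0.7Y + 1655
0.3Y = 2055, so Y = 2055/0.3 = 6850

Y = 6850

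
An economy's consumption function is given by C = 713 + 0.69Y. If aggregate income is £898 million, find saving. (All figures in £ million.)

S = -434.62

C = 713 + 0.69(898) = 713 + 619.62 = 1332.62
S = Y − C = 898 − 1332.62 = -434.62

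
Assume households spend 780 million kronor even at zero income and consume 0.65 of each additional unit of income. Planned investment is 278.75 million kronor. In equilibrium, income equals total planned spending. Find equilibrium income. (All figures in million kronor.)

Y = C + I = 780 + 0.65Y + 278.75
Y − 0.65Y = 1058.75
0.35Y = 1058.75, so Y = 1058.75/0.35 = 3025

Y = 3025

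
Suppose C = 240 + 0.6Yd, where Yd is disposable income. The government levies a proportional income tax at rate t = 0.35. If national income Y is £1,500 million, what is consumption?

C = 825

Yd = (1 − 0.35)(1500) = 0.65(1500) = 975
C = 240 + 0.6(975) = 240 + 585 = 825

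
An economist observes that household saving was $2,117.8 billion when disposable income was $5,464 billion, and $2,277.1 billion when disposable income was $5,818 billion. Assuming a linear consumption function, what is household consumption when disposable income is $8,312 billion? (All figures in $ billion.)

C = 4912.6

MPS = ΔS/ΔY = (2277.1 − 2117.8)/(5818 − 5464) = 159.3/354 = 0.45
MPC = 1 − MPS = 0.55
Autonomous saving = 2117.8 − 0.45(5464) = -341, so a = 341
C = 341 + 0.55(8312) = 341 + 4571.6 = 4912.6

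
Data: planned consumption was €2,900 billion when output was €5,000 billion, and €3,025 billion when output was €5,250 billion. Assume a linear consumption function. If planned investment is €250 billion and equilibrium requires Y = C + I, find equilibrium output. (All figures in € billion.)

MPC = (3025 − 2900)/(5250 − 5000) = 125/250 = 0.5
a = 2900 − 0.5(5000) = 400
Equilibrium: Y = 400 + 0.5Y + 250
0.5Y = 650, so Y = 650/0.5 = 1300

Y = 1300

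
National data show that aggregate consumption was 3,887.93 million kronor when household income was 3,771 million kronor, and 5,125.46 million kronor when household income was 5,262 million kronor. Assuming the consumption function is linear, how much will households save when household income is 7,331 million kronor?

S = 488.27

MPC = (5125.46 − 3887.93)/(5262 − 3771) = 1237.53/1491 = 0.83
a = 3887.93 − 0.83(3771) = 3887.93 − 3129.93 = 758
C = 758 + 0.83(7331) = 6842.73
S = 7331 − 6842.73 = 488.27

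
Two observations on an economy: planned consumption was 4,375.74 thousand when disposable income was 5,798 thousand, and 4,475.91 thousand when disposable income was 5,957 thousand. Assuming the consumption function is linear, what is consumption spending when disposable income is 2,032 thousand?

C = 2003.16

MPC = (4475.91 − 4375.74)/(5957 − 5798) = 100.17/159 = 0.63
a = 4375.74 − 0.63(5798) = 4375.74 − 3652.74 = 723
C = 723 + 0.63(2032) = 723 + 1280.16 = 2003.16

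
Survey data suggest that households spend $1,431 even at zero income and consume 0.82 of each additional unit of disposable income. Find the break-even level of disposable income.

Y = 7950

At break-even, C = Y: 1431 + 0.82Y = Y
0.18Y = 1431, so Y = 1431/0.18 = 7950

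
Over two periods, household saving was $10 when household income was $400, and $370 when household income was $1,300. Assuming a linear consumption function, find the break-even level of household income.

Y = 375

MPS = ΔS/ΔY = (370 − 10)/(1300 − 400) = 360/900 = 0.4
MPC = 1 − MPS = 0.6
From S(400) = 10: −a + 0.4(400) = 10, so a = 160 − 10 = 150
Break-even (S = 0): Y = a/MPS = 150/0.4 = 375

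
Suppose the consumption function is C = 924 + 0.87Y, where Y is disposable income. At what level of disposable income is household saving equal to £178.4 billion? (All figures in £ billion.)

Y = 8480

S = Y − C = -924 + 0.13Y
-924 + 0.13Y = 178.4, so 0.13Y = 1102.4 and Y = 8480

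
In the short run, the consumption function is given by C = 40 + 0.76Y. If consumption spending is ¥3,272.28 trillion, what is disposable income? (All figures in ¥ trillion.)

Y = 4253

40 + 0.76Y = 3272.28
0.76Y = 3232.28, so Y = 3232.28/0.76 = 4253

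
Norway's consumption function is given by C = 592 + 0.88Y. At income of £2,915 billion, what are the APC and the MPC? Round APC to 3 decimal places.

APC = 1.083; MPC = 0.88

MPC = 0.88 (the slope of the consumption function)
C = 592 + 0.88(2915) = 3157.2, so APC = 3157.2/2915 = 1.083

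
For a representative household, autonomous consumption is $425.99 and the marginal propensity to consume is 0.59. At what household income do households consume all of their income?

Y = 1039

At break-even, C = Y: 425.99 + 0.59Y = Y
0.41Y = 425.99, so Y = 425.99/0.41 = 1039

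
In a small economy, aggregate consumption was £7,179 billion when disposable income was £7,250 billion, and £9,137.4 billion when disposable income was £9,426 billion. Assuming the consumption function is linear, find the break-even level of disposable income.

Y = 6540

MPC = (9137.4 − 7179)/(9426 − 7250) = 1958.4/2176 = 0.9
a = 7179 − 0.9(7250) = 7179 − 6525 = 654
Break-even: Y = a/(1−MPC) = 654/0.1 = 6540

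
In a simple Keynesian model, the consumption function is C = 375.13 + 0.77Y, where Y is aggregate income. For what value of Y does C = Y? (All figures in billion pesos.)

At break-even, C = Y: 375.13 + 0.77Y = Y
0.23Y = 375.13, so Y = 375.13/0.23 = 1631

Y = 1631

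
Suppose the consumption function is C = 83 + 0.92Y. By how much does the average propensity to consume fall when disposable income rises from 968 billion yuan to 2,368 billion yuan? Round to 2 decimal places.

ΔAPC = 0.05

At Y = 968: C = 83 + 0.92(968) = 973.56, APC = 973.56/968 = 1.006
At Y = 2368: C = 2261.56, APC = 2261.56/2368 = 0.955
Fall in APC = 1.006 − 0.955 = 0.051 ≈ 0.05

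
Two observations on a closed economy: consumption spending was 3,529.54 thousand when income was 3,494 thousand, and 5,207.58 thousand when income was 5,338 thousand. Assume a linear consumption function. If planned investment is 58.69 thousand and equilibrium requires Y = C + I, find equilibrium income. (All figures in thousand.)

Y = 4541

MPC = (5207.58 − 3529.54)/(5338 − 3494) = 1678.04/1844 = 0.91
a = 3529.54 − 0.91(3494) = 350
Equilibrium: Y = 350 + 0.91Y + 58.69
0.09Y = 408.69, so Y = 408.69/0.09 = 4541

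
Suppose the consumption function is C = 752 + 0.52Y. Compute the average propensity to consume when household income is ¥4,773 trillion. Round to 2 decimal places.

C = 752 + 0.52(4773) = 3233.96
APC = C/Y = 3233.96/4773 = 0.68

APC = 0.68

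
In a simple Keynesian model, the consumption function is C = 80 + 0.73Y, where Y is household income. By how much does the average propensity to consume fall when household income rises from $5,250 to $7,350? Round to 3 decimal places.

ΔAPC = 0.004

At Y = 5250: C = 80 + 0.73(5250) = 3912.5, APC = 3912.5/5250 = 0.7452
At Y = 7350: C = 5445.5, APC = 5445.5/7350 = 0.7409
Fall in APC = 0.7452 − 0.7409 = 0.0043 ≈ 0.004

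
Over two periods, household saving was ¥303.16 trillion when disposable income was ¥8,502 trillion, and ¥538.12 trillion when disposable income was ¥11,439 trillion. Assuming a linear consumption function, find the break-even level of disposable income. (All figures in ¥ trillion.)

Y = 4712.5

MPS = ΔS/ΔY = (538.12 − 303.16)/(11439 − 8502) = 234.96/2937 = 0.08
MPC = 1 − MPS = 0.92
From S(8502) = 303.16: −a + 0.08(8502) = 303.16, so a = 680.16 − 303.16 = 377
Break-even (S = 0): Y = a/MPS = 377/0.08 = 4712.5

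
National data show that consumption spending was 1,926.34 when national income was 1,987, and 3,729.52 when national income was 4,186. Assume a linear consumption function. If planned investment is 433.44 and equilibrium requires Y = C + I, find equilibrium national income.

Y = 4058

MPC = (3729.52 − 1926.34)/(4186 − 1987) = 1803.18/2199 = 0.82
a = 1926.34 − 0.82(1987) = 297
Equilibrium: Y = 297 + 0.82Y + 433.44
0.18Y = 730.44, so Y = 730.44/0.18 = 4058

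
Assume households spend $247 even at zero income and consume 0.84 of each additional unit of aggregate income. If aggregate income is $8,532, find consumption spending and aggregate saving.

C = 7413.88; S = 1118.12

C = 247 + 0.84(8532) = 247 + 7166.88 = 7413.88
S = Y − C = 8532 − 7413.88 = 1118.12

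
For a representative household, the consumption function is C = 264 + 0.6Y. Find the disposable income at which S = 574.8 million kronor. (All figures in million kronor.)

Y = 2097

S = Y − C = -264 + 0.4Y
-264 + 0.4Y = 574.8, so 0.4Y = 838.8 and Y = 2097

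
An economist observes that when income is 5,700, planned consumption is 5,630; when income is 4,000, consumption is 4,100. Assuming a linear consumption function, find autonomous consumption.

MPC = ΔC/ΔY = (5630 − 4100)/(5700 − 4000) = 1530/1700 = 0.9
a = C − MPC·Y = 4100 − 0.9(4000) = 4100 − 3600 = 500

a = 500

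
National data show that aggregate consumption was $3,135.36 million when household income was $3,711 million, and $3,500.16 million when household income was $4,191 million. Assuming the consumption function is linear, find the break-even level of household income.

MPC = (3500.16 − 3135.36)/(4191 − 3711) = 364.8/480 = 0.76
a = 3135.36 − 0.76(3711) = 3135.36 − 2820.36 = 315
Break-even: Y = a/(1−MPC) = 315/0.24 = 1312.5

Y = 1312.5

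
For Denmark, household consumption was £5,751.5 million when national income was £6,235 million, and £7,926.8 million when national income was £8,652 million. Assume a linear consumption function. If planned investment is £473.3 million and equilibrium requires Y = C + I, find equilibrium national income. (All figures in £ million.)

MPC = (7926.8 − 5751.5)/(8652 − 6235) = 2175.3/2417 = 0.9
a = 5751.5 − 0.9(6235) = 140
Equilibrium: Y = 140 + 0.9Y + 473.3
0.1Y = 613.3, so Y = 613.3/0.1 = 6133

Y = 6133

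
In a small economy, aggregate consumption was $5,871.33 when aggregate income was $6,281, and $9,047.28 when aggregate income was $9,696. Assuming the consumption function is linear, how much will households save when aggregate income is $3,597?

S = 221.79

MPC = (9047.28 − 5871.33)/(9696 − 6281) = 3175.95/3415 = 0.93
a = 5871.33 − 0.93(6281) = 5871.33 − 5841.33 = 30
C = 30 + 0.93(3597) = 3375.21
S = 3597 − 3375.21 = 221.79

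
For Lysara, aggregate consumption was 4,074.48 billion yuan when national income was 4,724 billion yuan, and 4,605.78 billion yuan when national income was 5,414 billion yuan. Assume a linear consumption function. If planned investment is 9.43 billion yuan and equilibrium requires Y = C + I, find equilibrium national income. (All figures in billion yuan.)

Y = 1941

MPC = (4605.78 − 4074.48)/(5414 − 4724) = 531.3/690 = 0.77
a = 4074.48 − 0.77(4724) = 437
Equilibrium: Y = 437 + 0.77Y + 9.43
0.23Y = 446.43, so Y = 446.43/0.23 = 1941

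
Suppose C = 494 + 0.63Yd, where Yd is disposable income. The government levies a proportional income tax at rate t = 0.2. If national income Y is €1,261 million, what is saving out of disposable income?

Yd = (1 − 0.2)(1261) = 0.8(1261) = 1008.8
C = 494 + 0.63(1008.8) = 494 + 635.544 = 1129.544
S = Yd − C = 1008.8 − 1129.544 = -120.744

S = -120.744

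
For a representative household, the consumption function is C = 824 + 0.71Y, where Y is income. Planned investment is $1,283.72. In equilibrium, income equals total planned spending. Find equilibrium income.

Y = 7268

Y = C + I = 824 + 0.71Y + 1283.72
Y − 0.71Y = 2107.72
0.29Y = 2107.72, so Y = 2107.72/0.29 = 7268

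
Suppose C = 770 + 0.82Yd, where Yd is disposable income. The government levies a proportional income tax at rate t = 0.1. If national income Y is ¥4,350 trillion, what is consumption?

Yd = (1 − 0.1)(4350) = 0.9(4350) = 3915
C = 770 + 0.82(3915) = 770 + 3210.3 = 3980.3

C = 3980.3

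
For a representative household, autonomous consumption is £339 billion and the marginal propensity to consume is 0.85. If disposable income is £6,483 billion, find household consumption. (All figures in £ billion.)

C = 339 + 0.85(6483) = 339 + 5510.55 = 5849.55

C = 5849.55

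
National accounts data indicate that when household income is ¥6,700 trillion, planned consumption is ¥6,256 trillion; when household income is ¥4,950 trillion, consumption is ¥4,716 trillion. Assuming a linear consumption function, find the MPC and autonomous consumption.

MPC = 0.88; a = 360

MPC = ΔC/ΔY = (6256 − 4716)/(6700 − 4950) = 1540/1750 = 0.88
a = C − MPC·Y = 4716 − 0.88(4950) = 4716 − 4356 = 360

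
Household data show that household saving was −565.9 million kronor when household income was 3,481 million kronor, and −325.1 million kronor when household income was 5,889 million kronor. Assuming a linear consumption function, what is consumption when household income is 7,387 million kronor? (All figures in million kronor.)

C = 7562.3

MPS = ΔS/ΔY = (-325.1 − (-565.9))/(5889 − 3481) = 240.8/2408 = 0.1
MPC = 1 − MPS = 0.9
Autonomous saving = -565.9 − 0.1(3481) = -914, so a = 914
C = 914 + 0.9(7387) = 914 + 6648.3 = 7562.3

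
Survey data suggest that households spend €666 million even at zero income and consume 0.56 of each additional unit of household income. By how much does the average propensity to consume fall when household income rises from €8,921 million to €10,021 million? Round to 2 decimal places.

At Y = 8921: C = 666 + 0.56(8921) = 5661.76, APC = 5661.76/8921 = 0.635
At Y = 10021: C = 6277.76, APC = 6277.76/10021 = 0.626
Fall in APC = 0.635 − 0.626 = 0.009 ≈ 0.01

ΔAPC = 0.01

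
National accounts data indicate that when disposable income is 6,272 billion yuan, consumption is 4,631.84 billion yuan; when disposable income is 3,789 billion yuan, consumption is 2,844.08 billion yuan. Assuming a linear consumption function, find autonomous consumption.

MPC = ΔC/ΔY = (4631.84 − 2844.08)/(6272 − 3789) = 1787.76/2483 = 0.72
a = C − MPC·Y = 2844.08 − 0.72(3789) = 2844.08 − 2728.08 = 116

a = 116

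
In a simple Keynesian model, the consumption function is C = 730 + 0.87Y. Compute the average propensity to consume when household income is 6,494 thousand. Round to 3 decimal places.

APC = 0.982

C = 730 + 0.87(6494) = 6379.78
APC = C/Y = 6379.78/6494 = 0.982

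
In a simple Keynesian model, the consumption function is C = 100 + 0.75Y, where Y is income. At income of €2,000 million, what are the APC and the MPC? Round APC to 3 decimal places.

MPC = 0.75 (the slope of the consumption function)
C = 100 + 0.75(2000) = 1600, so APC = 1600/2000 = 0.800

APC = 0.800; MPC = 0.75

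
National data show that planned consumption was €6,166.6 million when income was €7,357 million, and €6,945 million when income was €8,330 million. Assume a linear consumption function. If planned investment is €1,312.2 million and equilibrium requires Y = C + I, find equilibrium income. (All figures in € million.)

Y = 7966

MPC = (6945 − 6166.6)/(8330 − 7357) = 778.4/973 = 0.8
a = 6166.6 − 0.8(7357) = 281
Equilibrium: Y = 281 + 0.8Y + 1312.2
0.2Y = 1593.2, so Y = 1593.2/0.2 = 7966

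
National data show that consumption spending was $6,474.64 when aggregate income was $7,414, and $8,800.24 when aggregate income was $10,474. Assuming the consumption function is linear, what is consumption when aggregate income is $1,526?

C = 1999.76

MPC = (8800.24 − 6474.64)/(10474 − 7414) = 2325.6/3060 = 0.76
a = 6474.64 − 0.76(7414) = 6474.64 − 5634.64 = 840
C = 840 + 0.76(1526) = 840 + 1159.76 = 1999.76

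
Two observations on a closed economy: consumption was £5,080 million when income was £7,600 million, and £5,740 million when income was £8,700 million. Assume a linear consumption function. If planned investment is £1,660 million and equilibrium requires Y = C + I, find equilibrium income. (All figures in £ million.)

Y = 5450

MPC = (5740 − 5080)/(8700 − 7600) = 660/1100 = 0.6
a = 5080 − 0.6(7600) = 520
Equilibrium: Y = 520 + 0.6Y + 1660
0.4Y = 2180, so Y = 2180/0.4 = 5450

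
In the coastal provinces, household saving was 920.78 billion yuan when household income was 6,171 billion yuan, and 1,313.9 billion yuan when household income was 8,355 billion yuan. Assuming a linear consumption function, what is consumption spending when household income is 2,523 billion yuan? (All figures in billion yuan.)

C = 2258.86

MPS = ΔS/ΔY = (1313.9 − 920.78)/(8355 − 6171) = 393.12/2184 = 0.18
MPC = 1 − MPS = 0.82
Autonomous saving = 920.78 − 0.18(6171) = -190, so a = 190
C = 190 + 0.82(2523) = 190 + 2068.86 = 2258.86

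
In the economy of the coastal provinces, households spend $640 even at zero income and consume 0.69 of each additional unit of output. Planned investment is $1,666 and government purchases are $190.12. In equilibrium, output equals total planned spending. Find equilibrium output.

Y = 8052

Y = C + I + G = 640 + 0.69Y + 1666 + 190.12
Y − 0.69Y = 2496.12
0.31Y = 2496.12, so Y = 2496.12/0.31 = 8052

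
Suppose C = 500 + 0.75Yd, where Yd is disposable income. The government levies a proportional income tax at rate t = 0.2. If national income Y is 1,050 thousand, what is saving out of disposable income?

Yd = (1 − 0.2)(1050) = 0.8(1050) = 840
C = 500 + 0.75(840) = 500 + 630 = 1130
S = Yd − C = 840 − 1130 = -290

S = -290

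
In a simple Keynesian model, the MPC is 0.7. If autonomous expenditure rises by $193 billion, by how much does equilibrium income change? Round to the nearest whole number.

The multiplier is 1/(1 − MPC) = 1/0.3.
ΔY = 193/0.3 = 643.33 ≈ 643

ΔY ≈ 643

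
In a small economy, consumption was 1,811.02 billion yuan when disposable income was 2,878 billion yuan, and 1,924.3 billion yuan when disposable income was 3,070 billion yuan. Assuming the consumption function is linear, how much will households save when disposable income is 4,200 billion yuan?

S = 1609

MPC = (1924.3 − 1811.02)/(3070 − 2878) = 113.28/192 = 0.59
a = 1811.02 − 0.59(2878) = 1811.02 − 1698.02 = 113
C = 113 + 0.59(4200) = 2591
S = 4200 − 2591 = 1609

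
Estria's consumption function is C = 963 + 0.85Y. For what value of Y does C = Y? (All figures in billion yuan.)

Y = 6420

At break-even, C = Y: 963 + 0.85Y = Y
0.15Y = 963, so Y = 963/0.15 = 6420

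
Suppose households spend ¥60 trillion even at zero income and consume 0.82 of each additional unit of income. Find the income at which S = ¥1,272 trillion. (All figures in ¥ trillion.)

Y = 7400

S = Y − C = -60 + 0.18Y
-60 + 0.18Y = 1272, so 0.18Y = 1332 and Y = 7400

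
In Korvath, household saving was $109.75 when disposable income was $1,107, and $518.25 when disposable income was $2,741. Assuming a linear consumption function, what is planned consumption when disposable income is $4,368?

C = 3443

MPS = ΔS/ΔY = (518.25 − 109.75)/(2741 − 1107) = 408.5/1634 = 0.25
MPC = 1 − MPS = 0.75
Autonomous saving = 109.75 − 0.25(1107) = -167, so a = 167
C = 167 + 0.75(4368) = 167 + 3276 = 3443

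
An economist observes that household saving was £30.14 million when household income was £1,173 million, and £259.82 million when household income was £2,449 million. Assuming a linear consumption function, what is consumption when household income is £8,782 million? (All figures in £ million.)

C = 7382.24

MPS = ΔS/ΔY = (259.82 − 30.14)/(2449 − 1173) = 229.68/1276 = 0.18
MPC = 1 − MPS = 0.82
Autonomous saving = 30.14 − 0.18(1173) = -181, so a = 181
C = 181 + 0.82(8782) = 181 + 7201.24 = 7382.24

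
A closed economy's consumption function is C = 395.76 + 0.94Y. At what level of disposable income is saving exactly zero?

Y = 6596

At break-even, C = Y: 395.76 + 0.94Y = Y
0.06Y = 395.76, so Y = 395.76/0.06 = 6596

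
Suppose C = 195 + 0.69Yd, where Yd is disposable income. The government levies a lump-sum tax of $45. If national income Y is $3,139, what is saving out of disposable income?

Yd = Y − T = 3139 − 45 = 3094
C = 195 + 0.69(3094) = 195 + 2134.86 = 2329.86
S = Yd − C = 3094 − 2329.86 = 764.14

S = 764.14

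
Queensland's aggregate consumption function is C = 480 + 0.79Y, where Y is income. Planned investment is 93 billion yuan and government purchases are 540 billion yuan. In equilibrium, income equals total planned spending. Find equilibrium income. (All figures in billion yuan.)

Y = 5300

Y = C + I + G = 480 + 0.79Y + 93 + 540
Y − 0.79Y = 1113
0.21Y = 1113, so Y = 1113/0.21 = 5300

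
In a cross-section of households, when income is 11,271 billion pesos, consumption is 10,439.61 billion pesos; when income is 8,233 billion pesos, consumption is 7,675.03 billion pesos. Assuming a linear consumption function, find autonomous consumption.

MPC = ΔC/ΔY = (10439.61 − 7675.03)/(11271 − 8233) = 2764.58/3038 = 0.91
a = C − MPC·Y = 7675.03 − 0.91(8233) = 7675.03 − 7492.03 = 183

a = 183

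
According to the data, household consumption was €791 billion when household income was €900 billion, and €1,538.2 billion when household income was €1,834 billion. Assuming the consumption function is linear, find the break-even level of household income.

MPC = (1538.2 − 791)/(1834 − 900) = 747.2/934 = 0.8
a = 791 − 0.8(900) = 791 − 720 = 71
Break-even: Y = a/(1−MPC) = 71/0.2 = 355

Y = 355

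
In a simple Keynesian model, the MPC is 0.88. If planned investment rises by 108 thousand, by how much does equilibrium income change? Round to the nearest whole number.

ΔY ≈ 900

The multiplier is 1/(1 − MPC) = 1/0.12.
ΔY = 108/0.12 = 900.00 ≈ 900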